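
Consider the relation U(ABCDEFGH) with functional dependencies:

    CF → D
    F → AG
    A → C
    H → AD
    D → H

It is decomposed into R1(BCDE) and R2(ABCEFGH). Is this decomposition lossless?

Common attributes: R1 ∩ R2 = {BCE}.
No dependency enlarges {BCE}, so (BCE)⁺ = {BCE}.
The closure contains neither all of R1 = {BCDE} nor all of R2 = {ABCEFGH}, so the common attributes are not a superkey of either fragment. The join is lossy.

No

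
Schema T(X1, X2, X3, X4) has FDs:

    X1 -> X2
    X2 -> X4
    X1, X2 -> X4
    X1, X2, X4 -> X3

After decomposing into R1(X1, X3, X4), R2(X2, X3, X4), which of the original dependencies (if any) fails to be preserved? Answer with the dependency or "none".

Check X1 → X2: no single fragment contains all of {X1, X2}, and the restricted closure of {X1} across the fragments never reaches {X2}.
X2 → X4 is preserved.
X1, X2 → X4 is preserved.
X1, X2, X4 → X3 is preserved.

X1 -> X2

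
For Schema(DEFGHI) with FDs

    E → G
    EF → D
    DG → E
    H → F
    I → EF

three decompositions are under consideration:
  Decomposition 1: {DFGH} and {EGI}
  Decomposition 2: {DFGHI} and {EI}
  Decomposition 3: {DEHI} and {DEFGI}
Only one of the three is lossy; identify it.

Decomposition 1: common = {G}, closure = {G} → lossy.
Decomposition 2: common = {I}, closure = {DEFGI} → lossless.
Decomposition 3: common = {DEI}, closure = {DEFGI} → lossless.

Decomposition 1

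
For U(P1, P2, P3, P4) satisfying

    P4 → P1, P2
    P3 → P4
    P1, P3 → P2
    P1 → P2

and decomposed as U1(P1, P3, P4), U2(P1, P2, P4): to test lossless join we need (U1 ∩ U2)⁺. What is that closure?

P1, P2, P4

U1 ∩ U2 = {P1, P4}.
P4 → P1, P2 applies, adding P2
Closure: {P1, P2, P4}.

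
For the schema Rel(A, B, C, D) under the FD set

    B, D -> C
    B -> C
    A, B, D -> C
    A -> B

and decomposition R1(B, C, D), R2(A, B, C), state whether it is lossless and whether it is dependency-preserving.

lossy but dependency-preserving

Lossless test: (B, C)⁺ = {B, C}, which is a superkey of neither fragment — lossy.
Dependency preservation: A, B, D → C is not contained in any single fragment, but the restricted closure of its left-hand side across the fragments still reaches the right-hand side; the remaining FDs each lie inside some fragment. All dependencies are preserved.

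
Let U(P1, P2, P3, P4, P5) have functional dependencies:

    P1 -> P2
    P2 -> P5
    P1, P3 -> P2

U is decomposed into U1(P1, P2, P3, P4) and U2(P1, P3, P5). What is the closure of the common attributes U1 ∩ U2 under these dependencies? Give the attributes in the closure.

P1, P2, P3, P5

U1 ∩ U2 = {P1, P3}.
P1 → P2 applies, adding P2
P2 → P5 applies, adding P5
Closure: {P1, P2, P3, P5}.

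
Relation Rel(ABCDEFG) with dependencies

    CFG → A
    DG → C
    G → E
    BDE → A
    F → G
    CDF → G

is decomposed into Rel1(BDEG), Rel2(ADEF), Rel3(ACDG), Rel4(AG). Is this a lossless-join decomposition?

No

Chase test. Columns are ABCDEFG; row i has aⱼ where attribute j ∈ Reli, else bᵢⱼ.
Initial tableau (one row per fragment):
  row 1: b11 a2 b13 a4 a5 b16 a7
  row 2: a1 b22 b23 a4 a5 a6 b27
  row 3: a1 b32 a3 a4 b35 b36 a7
  row 4: a1 b42 b43 b44 b45 b46 a7
Rows 1 and 3 agree on DG; apply DG→C and equate their C entries.
Rows 1 and 3 agree on G; apply G→E and equate their E entries.
Rows 1 and 4 agree on G; apply G→E and equate their E entries.
No row becomes fully distinguished — the join is lossy.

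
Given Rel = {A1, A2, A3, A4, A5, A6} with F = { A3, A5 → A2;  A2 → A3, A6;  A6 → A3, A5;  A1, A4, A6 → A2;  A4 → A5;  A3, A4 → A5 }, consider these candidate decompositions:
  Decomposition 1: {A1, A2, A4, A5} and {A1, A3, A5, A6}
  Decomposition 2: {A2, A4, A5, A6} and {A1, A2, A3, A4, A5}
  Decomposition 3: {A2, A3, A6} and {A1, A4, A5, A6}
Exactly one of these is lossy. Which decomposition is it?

Decomposition 1

Decomposition 1: common = {A1, A5}, closure = {A1, A5} → lossy.
Decomposition 2: common = {A2, A4, A5}, closure = {A2, A3, A4, A5, A6} → lossless.
Decomposition 3: common = {A6}, closure = {A2, A3, A5, A6} → lossless.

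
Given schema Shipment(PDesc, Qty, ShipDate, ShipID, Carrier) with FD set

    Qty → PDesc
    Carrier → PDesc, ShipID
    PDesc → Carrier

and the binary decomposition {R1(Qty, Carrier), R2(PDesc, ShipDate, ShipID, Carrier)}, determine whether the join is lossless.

No

Common attributes: R1 ∩ R2 = {Carrier}.
Closure of {Carrier}: Carrier → PDesc, ShipID applies, adding PDesc, ShipID. So (Carrier)⁺ = {PDesc, ShipID, Carrier}.
The closure contains neither all of R1 = {Qty, Carrier} nor all of R2 = {PDesc, ShipDate, ShipID, Carrier}, so the common attributes are not a superkey of either fragment. The join is lossy.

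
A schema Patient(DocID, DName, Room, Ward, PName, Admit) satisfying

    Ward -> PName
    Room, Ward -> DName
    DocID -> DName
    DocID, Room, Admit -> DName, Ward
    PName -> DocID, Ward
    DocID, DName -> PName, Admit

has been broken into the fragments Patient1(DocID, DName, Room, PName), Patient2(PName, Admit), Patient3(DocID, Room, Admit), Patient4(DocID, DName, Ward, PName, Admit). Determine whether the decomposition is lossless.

Yes

Chase test. Columns are DocID, DName, Room, Ward, PName, Admit; row i has aⱼ where attribute j ∈ Patienti, else bᵢⱼ.
Initial tableau (one row per fragment):
  row 1: a1 a2 a3 b14 a5 b16
  row 2: b21 b22 b23 b24 a5 a6
  row 3: a1 b32 a3 b34 b35 a6
  row 4: a1 a2 b43 a4 a5 a6
Rows 1 and 3 agree on DocID; apply DocID→DName and equate their DName entries.
Rows 1 and 2 agree on PName; apply PName→DocID, Ward and equate their DocID, Ward entries.
Rows 1 and 4 agree on PName; apply PName→DocID, Ward and equate their DocID, Ward entries.
Rows 1 and 3 agree on DocID, DName; apply DocID, DName→PName, Admit and equate their PName, Admit entries.
Rows 1 and 2 agree on DocID; apply DocID→DName and equate their DName entries.
Rows 1 and 3 agree on DocID, Room, Admit; apply DocID, Room, Admit→DName, Ward and equate their DName, Ward entries.
Row 1 is now all distinguished symbols — the join is lossless.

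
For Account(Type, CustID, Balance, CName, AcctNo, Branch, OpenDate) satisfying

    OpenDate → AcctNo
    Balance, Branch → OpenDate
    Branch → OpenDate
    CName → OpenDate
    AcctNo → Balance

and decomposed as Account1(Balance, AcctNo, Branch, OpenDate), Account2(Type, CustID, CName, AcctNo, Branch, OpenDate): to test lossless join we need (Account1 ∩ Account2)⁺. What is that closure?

Account1 ∩ Account2 = {AcctNo, Branch, OpenDate}.
AcctNo → Balance applies, adding Balance
Closure: {Balance, AcctNo, Branch, OpenDate}.

Balance, AcctNo, Branch, OpenDate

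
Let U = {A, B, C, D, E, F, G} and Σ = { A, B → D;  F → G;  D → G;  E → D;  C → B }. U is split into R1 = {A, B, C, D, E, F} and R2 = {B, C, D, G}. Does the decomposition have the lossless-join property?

Common attributes: R1 ∩ R2 = {B, C, D}.
Closure of {B, C, D}: D → G applies, adding G. So (B, C, D)⁺ = {B, C, D, G}.
This closure contains every attribute of R2, so R1 ∩ R2 → R2. The join is lossless.

Yes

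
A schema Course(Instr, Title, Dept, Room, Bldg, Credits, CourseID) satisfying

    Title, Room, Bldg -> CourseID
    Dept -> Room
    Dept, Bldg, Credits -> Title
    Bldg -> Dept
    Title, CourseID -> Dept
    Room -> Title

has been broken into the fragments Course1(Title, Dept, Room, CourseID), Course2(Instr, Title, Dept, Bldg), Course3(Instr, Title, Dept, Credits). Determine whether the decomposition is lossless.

Chase test. Columns are Instr, Title, Dept, Room, Bldg, Credits, CourseID; row i has aⱼ where attribute j ∈ Coursei, else bᵢⱼ.
Initial tableau (one row per fragment):
  row 1: b11 a2 a3 a4 b15 b16 a7
  row 2: a1 a2 a3 b24 a5 b26 b27
  row 3: a1 a2 a3 b34 b35 a6 b37
Rows 1 and 2 agree on Dept; apply Dept→Room and equate their Room entries.
Rows 1 and 3 agree on Dept; apply Dept→Room and equate their Room entries.
No row becomes fully distinguished — the join is lossy.

No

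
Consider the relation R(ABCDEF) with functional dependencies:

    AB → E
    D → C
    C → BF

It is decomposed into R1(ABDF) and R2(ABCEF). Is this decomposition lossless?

No

Common attributes: R1 ∩ R2 = {ABF}.
Closure of {ABF}: AB → E applies, adding E. So (ABF)⁺ = {ABEF}.
The closure contains neither all of R1 = {ABDF} nor all of R2 = {ABCEF}, so the common attributes are not a superkey of either fragment. The join is lossy.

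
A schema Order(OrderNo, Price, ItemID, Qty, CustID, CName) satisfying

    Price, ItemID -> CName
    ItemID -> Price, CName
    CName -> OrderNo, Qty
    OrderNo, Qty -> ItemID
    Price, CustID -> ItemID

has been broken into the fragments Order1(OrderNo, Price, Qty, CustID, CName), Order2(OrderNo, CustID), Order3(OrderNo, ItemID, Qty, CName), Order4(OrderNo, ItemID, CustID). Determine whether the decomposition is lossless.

Chase test. Columns are OrderNo, Price, ItemID, Qty, CustID, CName; row i has aⱼ where attribute j ∈ Orderi, else bᵢⱼ.
Initial tableau (one row per fragment):
  row 1: a1 a2 b13 a4 a5 a6
  row 2: a1 b22 b23 b24 a5 b26
  row 3: a1 b32 a3 a4 b35 a6
  row 4: a1 b42 a3 b44 a5 b46
Rows 3 and 4 agree on ItemID; apply ItemID→Price, CName and equate their Price, CName entries.
Rows 1 and 4 agree on CName; apply CName→OrderNo, Qty and equate their OrderNo, Qty entries.
Rows 1 and 3 agree on OrderNo, Qty; apply OrderNo, Qty→ItemID and equate their ItemID entries.
Rows 1 and 3 agree on ItemID; apply ItemID→Price, CName and equate their Price, CName entries.
Row 1 is now all distinguished symbols — the join is lossless.

Yes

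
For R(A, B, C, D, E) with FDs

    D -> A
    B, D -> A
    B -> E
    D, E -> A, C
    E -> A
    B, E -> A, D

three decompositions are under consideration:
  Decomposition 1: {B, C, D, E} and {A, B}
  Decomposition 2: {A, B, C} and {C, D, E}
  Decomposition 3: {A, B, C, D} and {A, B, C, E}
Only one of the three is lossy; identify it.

Decomposition 1: common = {B}, closure = {A, B, C, D, E} → lossless.
Decomposition 2: common = {C}, closure = {C} → lossy.
Decomposition 3: common = {A, B, C}, closure = {A, B, C, D, E} → lossless.

Decomposition 2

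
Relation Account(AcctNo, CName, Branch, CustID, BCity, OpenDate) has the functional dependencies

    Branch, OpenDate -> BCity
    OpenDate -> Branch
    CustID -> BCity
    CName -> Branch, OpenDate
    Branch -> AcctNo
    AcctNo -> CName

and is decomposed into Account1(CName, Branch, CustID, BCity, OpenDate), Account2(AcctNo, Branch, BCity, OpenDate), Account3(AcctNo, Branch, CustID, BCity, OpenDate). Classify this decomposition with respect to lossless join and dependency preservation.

lossless and dependency-preserving

Lossless test (chase): Rows 1 and 2 agree on Branch; apply Branch→AcctNo and equate their AcctNo entries. Rows 1 and 2 agree on AcctNo; apply AcctNo→CName and equate their CName entries. Rows 1 and 3 agree on AcctNo; apply AcctNo→CName and equate their CName entries. Row 1 is now all distinguished symbols — the join is lossless.
Dependency preservation: AcctNo → CName is not contained in any single fragment, but the restricted closure of its left-hand side across the fragments still reaches the right-hand side; the remaining FDs each lie inside some fragment. All dependencies are preserved.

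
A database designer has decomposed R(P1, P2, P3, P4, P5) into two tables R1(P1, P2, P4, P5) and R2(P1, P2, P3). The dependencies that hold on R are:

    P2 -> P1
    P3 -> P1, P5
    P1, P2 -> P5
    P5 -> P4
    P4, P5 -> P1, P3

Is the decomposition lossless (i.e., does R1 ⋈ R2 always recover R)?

Common attributes: R1 ∩ R2 = {P1, P2}.
Closure of {P1, P2}: P1, P2 → P5 applies, adding P5; P5 → P4 applies, adding P4; P4, P5 → P1, P3 applies, adding P3. So (P1, P2)⁺ = {P1, P2, P3, P4, P5}.
This closure contains every attribute of R1, so R1 ∩ R2 → R1. The join is lossless.

Yes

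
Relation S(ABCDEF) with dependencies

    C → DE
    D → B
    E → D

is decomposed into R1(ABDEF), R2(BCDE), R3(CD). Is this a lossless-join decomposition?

Chase test. Columns are ABCDEF; row i has aⱼ where attribute j ∈ Ri, else bᵢⱼ.
Initial tableau (one row per fragment):
  row 1: a1 a2 b13 a4 a5 a6
  row 2: b21 a2 a3 a4 a5 b26
  row 3: b31 b32 a3 a4 b35 b36
Rows 2 and 3 agree on C; apply C→DE and equate their DE entries.
Rows 1 and 3 agree on D; apply D→B and equate their B entries.
No row becomes fully distinguished — the join is lossy.

No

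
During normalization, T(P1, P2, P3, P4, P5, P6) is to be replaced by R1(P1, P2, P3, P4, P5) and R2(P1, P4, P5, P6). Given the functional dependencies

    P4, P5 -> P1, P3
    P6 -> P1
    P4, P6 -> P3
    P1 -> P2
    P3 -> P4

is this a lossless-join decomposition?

Common attributes: R1 ∩ R2 = {P1, P4, P5}.
Closure of {P1, P4, P5}: P4, P5 → P1, P3 applies, adding P3; P1 → P2 applies, adding P2. So (P1, P4, P5)⁺ = {P1, P2, P3, P4, P5}.
This closure contains every attribute of R1, so R1 ∩ R2 → R1. The join is lossless.

Yes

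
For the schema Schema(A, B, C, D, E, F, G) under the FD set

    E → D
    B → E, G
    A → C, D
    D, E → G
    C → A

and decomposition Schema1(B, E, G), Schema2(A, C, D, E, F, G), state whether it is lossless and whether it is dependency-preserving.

Lossless test: (E, G)⁺ = {D, E, G}, which is a superkey of neither fragment — lossy.
Dependency preservation: every FD's attributes lie within a single fragment, so each can be enforced locally — preserved.

lossy but dependency-preserving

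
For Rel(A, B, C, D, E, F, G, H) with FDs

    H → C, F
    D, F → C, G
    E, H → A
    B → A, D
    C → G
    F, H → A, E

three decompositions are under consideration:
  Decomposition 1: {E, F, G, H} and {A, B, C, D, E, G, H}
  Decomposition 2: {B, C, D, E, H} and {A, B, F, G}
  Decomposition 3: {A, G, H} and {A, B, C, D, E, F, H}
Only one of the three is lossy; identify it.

Decomposition 2

Decomposition 1: common = {E, G, H}, closure = {A, C, E, F, G, H} → lossless.
Decomposition 2: common = {B}, closure = {A, B, D} → lossy.
Decomposition 3: common = {A, H}, closure = {A, C, E, F, G, H} → lossless.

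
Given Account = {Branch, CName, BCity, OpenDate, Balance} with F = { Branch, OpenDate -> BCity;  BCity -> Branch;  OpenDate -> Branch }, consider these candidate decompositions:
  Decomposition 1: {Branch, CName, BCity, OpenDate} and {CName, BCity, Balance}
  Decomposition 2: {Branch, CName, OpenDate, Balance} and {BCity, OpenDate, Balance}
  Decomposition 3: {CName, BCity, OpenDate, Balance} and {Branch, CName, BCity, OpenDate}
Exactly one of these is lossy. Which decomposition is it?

Decomposition 1

Decomposition 1: common = {CName, BCity}, closure = {Branch, CName, BCity} → lossy.
Decomposition 2: common = {OpenDate, Balance}, closure = {Branch, BCity, OpenDate, Balance} → lossless.
Decomposition 3: common = {CName, BCity, OpenDate}, closure = {Branch, CName, BCity, OpenDate} → lossless.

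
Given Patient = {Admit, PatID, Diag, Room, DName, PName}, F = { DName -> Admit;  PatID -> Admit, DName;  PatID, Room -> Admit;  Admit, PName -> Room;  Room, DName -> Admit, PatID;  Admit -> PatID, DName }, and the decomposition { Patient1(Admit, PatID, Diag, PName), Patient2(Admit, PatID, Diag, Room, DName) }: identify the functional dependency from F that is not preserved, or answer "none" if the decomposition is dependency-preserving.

Admit, PName -> Room

Check Admit, PName → Room: no single fragment contains all of {Admit, Room, PName}, and the restricted closure of {Admit, PName} across the fragments never reaches {Room}.
DName → Admit is preserved.
PatID → Admit, DName is preserved.
PatID, Room → Admit is preserved.
Room, DName → Admit, PatID is preserved.
Admit → PatID, DName is preserved.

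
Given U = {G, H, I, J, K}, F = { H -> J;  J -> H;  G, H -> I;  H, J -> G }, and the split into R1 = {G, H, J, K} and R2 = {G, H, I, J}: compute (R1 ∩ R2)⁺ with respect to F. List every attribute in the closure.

R1 ∩ R2 = {G, H, J}.
G, H → I applies, adding I
Closure: {G, H, I, J}.

G, H, I, J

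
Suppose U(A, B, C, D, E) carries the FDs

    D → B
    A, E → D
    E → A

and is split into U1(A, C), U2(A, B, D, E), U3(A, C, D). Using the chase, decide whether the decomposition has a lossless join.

Chase test. Columns are A, B, C, D, E; row i has aⱼ where attribute j ∈ Ui, else bᵢⱼ.
Initial tableau (one row per fragment):
  row 1: a1 b12 a3 b14 b15
  row 2: a1 a2 b23 a4 a5
  row 3: a1 b32 a3 a4 b35
Rows 2 and 3 agree on D; apply D→B and equate their B entries.
No row becomes fully distinguished — the join is lossy.

No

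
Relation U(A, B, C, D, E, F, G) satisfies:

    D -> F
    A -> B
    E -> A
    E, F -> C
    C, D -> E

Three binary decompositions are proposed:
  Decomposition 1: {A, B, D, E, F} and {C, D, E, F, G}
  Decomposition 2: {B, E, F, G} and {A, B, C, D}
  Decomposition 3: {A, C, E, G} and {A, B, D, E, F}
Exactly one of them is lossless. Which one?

Decomposition 1: common = {D, E, F}, closure = {A, B, C, D, E, F} → lossless.
Decomposition 2: common = {B}, closure = {B} → lossy.
Decomposition 3: common = {A, E}, closure = {A, B, E} → lossy.

Decomposition 1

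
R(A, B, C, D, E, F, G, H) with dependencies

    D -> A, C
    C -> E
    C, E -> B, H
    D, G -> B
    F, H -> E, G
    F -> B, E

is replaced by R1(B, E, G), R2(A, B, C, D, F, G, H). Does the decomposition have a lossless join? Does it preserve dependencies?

lossy and not dependency-preserving

Lossless test: (B, G)⁺ = {B, G}, which is a superkey of neither fragment — lossy.
Dependency preservation: the restricted closure of {C} across the fragments never reaches {E}, so C → E cannot be enforced without a join — not preserved.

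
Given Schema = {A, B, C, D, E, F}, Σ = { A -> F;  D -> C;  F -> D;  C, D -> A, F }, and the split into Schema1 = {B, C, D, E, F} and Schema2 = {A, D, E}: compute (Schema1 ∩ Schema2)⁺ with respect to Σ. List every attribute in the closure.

Schema1 ∩ Schema2 = {D, E}.
D → C applies, adding C
C, D → A, F applies, adding A, F
Closure: {A, C, D, E, F}.

A, C, D, E, F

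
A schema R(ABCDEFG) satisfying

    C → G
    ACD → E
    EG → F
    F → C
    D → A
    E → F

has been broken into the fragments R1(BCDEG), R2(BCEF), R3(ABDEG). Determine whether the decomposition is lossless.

Yes

Chase test. Columns are ABCDEFG; row i has aⱼ where attribute j ∈ Ri, else bᵢⱼ.
Initial tableau (one row per fragment):
  row 1: b11 a2 a3 a4 a5 b16 a7
  row 2: b21 a2 a3 b24 a5 a6 b27
  row 3: a1 a2 b33 a4 a5 b36 a7
Rows 1 and 2 agree on C; apply C→G and equate their G entries.
Rows 1 and 2 agree on EG; apply EG→F and equate their F entries.
Rows 1 and 3 agree on EG; apply EG→F and equate their F entries.
Rows 1 and 3 agree on F; apply F→C and equate their C entries.
Rows 1 and 3 agree on D; apply D→A and equate their A entries.
Row 1 is now all distinguished symbols — the join is lossless.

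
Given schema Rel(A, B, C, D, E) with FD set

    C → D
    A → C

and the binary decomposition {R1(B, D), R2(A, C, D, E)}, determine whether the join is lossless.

Common attributes: R1 ∩ R2 = {D}.
No dependency enlarges {D}, so (D)⁺ = {D}.
The closure contains neither all of R1 = {B, D} nor all of R2 = {A, C, D, E}, so the common attributes are not a superkey of either fragment. The join is lossy.

No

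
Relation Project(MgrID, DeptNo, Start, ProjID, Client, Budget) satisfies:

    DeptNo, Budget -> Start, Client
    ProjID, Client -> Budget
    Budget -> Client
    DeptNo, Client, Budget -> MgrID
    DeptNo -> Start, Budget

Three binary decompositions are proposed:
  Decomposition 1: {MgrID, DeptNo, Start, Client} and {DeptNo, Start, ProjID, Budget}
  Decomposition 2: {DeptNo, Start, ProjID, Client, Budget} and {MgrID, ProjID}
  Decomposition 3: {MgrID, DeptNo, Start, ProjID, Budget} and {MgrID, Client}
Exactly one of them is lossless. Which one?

Decomposition 1: common = {DeptNo, Start}, closure = {MgrID, DeptNo, Start, Client, Budget} → lossless.
Decomposition 2: common = {ProjID}, closure = {ProjID} → lossy.
Decomposition 3: common = {MgrID}, closure = {MgrID} → lossy.

Decomposition 1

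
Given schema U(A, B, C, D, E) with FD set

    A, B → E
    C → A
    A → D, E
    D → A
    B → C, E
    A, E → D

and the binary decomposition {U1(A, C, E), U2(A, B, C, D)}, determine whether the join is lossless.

Yes

Common attributes: U1 ∩ U2 = {A, C}.
Closure of {A, C}: A → D, E applies, adding D, E. So (A, C)⁺ = {A, C, D, E}.
This closure contains every attribute of U1, so U1 ∩ U2 → U1. The join is lossless.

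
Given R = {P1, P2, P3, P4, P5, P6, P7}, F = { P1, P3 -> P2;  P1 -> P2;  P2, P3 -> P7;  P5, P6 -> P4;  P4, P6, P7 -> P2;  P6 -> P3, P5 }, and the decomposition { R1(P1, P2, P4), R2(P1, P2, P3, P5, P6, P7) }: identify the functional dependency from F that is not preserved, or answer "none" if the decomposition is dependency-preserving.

P5, P6 -> P4

Check P5, P6 → P4: no single fragment contains all of {P4, P5, P6}, and the restricted closure of {P5, P6} across the fragments never reaches {P4}.
P1, P3 → P2 is preserved.
P1 → P2 is preserved.
P2, P3 → P7 is preserved.
P4, P6, P7 → P2 is preserved.
P6 → P3, P5 is preserved.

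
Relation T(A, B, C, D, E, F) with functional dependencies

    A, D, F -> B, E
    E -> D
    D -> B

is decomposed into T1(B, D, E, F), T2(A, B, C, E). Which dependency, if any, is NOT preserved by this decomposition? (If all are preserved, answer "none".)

A, D, F -> B, E

Check A, D, F → B, E: no single fragment contains all of {A, B, D, E, F}, and the restricted closure of {A, D, F} across the fragments never reaches {B, E}.
E → D is preserved.
D → B is preserved.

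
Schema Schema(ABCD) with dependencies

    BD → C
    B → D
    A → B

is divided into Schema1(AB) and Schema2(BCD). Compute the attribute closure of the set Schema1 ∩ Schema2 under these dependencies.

BCD

Schema1 ∩ Schema2 = {B}.
B → D applies, adding D
BD → C applies, adding C
Closure: {BCD}.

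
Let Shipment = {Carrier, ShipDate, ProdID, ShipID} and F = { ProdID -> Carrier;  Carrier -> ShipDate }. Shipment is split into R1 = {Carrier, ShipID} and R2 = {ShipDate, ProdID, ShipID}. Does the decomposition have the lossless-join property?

Common attributes: R1 ∩ R2 = {ShipID}.
No dependency enlarges {ShipID}, so (ShipID)⁺ = {ShipID}.
The closure contains neither all of R1 = {Carrier, ShipID} nor all of R2 = {ShipDate, ProdID, ShipID}, so the common attributes are not a superkey of either fragment. The join is lossy.

No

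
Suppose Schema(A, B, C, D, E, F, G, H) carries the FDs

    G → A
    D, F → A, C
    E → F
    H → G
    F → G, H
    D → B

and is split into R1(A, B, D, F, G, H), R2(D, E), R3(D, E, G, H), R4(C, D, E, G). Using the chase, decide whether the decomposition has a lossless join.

Chase test. Columns are A, B, C, D, E, F, G, H; row i has aⱼ where attribute j ∈ Ri, else bᵢⱼ.
Initial tableau (one row per fragment):
  row 1: a1 a2 b13 a4 b15 a6 a7 a8
  row 2: b21 b22 b23 a4 a5 b26 b27 b28
  row 3: b31 b32 b33 a4 a5 b36 a7 a8
  row 4: b41 b42 a3 a4 a5 b46 a7 b48
Rows 1 and 3 agree on G; apply G→A and equate their A entries.
Rows 1 and 4 agree on G; apply G→A and equate their A entries.
Rows 2 and 3 agree on E; apply E→F and equate their F entries.
Rows 2 and 4 agree on E; apply E→F and equate their F entries.
Rows 2 and 3 agree on F; apply F→G, H and equate their G, H entries.
Rows 2 and 4 agree on F; apply F→G, H and equate their G, H entries.
Rows 1 and 2 agree on D; apply D→B and equate their B entries.
Rows 1 and 3 agree on D; apply D→B and equate their B entries.
Rows 1 and 4 agree on D; apply D→B and equate their B entries.
Rows 1 and 2 agree on G; apply G→A and equate their A entries.
Rows 2 and 3 agree on D, F; apply D, F→A, C and equate their A, C entries.
Rows 2 and 4 agree on D, F; apply D, F→A, C and equate their A, C entries.
No row becomes fully distinguished — the join is lossy.

No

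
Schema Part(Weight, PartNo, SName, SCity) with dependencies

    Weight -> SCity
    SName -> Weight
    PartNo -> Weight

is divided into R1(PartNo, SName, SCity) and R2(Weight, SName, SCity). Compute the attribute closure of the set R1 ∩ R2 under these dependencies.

R1 ∩ R2 = {SName, SCity}.
SName → Weight applies, adding Weight
Closure: {Weight, SName, SCity}.

Weight, SName, SCity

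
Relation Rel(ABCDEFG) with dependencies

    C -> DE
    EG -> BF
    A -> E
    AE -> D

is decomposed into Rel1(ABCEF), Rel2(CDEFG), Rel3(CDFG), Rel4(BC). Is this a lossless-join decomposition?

No

Chase test. Columns are ABCDEFG; row i has aⱼ where attribute j ∈ Reli, else bᵢⱼ.
Initial tableau (one row per fragment):
  row 1: a1 a2 a3 b14 a5 a6 b17
  row 2: b21 b22 a3 a4 a5 a6 a7
  row 3: b31 b32 a3 a4 b35 a6 a7
  row 4: b41 a2 a3 b44 b45 b46 b47
Rows 1 and 2 agree on C; apply C→DE and equate their DE entries.
Rows 1 and 3 agree on C; apply C→DE and equate their DE entries.
Rows 1 and 4 agree on C; apply C→DE and equate their DE entries.
Rows 2 and 3 agree on EG; apply EG→BF and equate their BF entries.
No row becomes fully distinguished — the join is lossy.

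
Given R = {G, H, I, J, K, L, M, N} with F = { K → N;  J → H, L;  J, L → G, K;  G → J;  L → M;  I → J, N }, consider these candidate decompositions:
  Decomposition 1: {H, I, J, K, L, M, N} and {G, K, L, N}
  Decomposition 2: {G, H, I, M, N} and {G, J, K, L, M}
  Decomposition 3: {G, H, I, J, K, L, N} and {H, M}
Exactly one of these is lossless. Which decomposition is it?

Decomposition 2

Decomposition 1: common = {K, L, N}, closure = {K, L, M, N} → lossy.
Decomposition 2: common = {G, M}, closure = {G, H, J, K, L, M, N} → lossless.
Decomposition 3: common = {H}, closure = {H} → lossy.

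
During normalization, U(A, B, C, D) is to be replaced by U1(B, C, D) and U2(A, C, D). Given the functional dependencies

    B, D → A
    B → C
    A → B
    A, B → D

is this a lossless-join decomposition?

Common attributes: U1 ∩ U2 = {C, D}.
No dependency enlarges {C, D}, so (C, D)⁺ = {C, D}.
The closure contains neither all of U1 = {B, C, D} nor all of U2 = {A, C, D}, so the common attributes are not a superkey of either fragment. The join is lossy.

No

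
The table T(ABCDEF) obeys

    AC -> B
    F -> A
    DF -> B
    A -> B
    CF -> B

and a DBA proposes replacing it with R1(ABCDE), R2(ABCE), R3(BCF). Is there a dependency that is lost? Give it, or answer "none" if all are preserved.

Check F → A: no single fragment contains all of {AF}, and the restricted closure of {F} across the fragments never reaches {A}.
AC → B is preserved.
DF → B is preserved.
A → B is preserved.
CF → B is preserved.

F -> A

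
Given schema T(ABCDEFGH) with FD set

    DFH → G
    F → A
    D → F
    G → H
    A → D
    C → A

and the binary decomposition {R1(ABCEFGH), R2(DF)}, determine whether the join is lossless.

Yes

Common attributes: R1 ∩ R2 = {F}.
Closure of {F}: F → A applies, adding A; A → D applies, adding D. So (F)⁺ = {ADF}.
This closure contains every attribute of R2, so R1 ∩ R2 → R2. The join is lossless.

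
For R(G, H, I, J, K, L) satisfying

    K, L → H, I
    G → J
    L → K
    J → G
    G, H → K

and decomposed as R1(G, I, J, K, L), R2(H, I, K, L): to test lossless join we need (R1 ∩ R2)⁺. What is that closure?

H, I, K, L

R1 ∩ R2 = {I, K, L}.
K, L → H, I applies, adding H
Closure: {H, I, K, L}.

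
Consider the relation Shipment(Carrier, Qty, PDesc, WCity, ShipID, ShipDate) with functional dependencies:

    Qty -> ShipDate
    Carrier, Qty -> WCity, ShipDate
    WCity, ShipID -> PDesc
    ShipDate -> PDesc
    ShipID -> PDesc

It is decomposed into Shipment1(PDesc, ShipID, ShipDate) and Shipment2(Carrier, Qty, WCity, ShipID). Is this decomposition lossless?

Common attributes: Shipment1 ∩ Shipment2 = {ShipID}.
Closure of {ShipID}: ShipID → PDesc applies, adding PDesc. So (ShipID)⁺ = {PDesc, ShipID}.
The closure contains neither all of Shipment1 = {PDesc, ShipID, ShipDate} nor all of Shipment2 = {Carrier, Qty, WCity, ShipID}, so the common attributes are not a superkey of either fragment. The join is lossy.

No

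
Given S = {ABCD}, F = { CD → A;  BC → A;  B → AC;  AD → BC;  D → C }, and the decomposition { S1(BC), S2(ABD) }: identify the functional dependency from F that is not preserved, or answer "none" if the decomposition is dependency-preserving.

CD → A: restricted closure across fragments reaches A.
BC → A: restricted closure across fragments reaches A.
B → AC: restricted closure across fragments reaches AC.
AD → BC: restricted closure across fragments reaches BC.
D → C: restricted closure across fragments reaches C.
Every dependency is enforceable on the fragments, so the decomposition is dependency-preserving.

none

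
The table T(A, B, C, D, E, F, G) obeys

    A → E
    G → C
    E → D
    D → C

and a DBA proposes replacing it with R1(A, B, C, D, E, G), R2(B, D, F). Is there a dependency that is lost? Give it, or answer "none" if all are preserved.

none

A → E lies within R1.
G → C lies within R1.
E → D lies within R1.
D → C lies within R1.
Every dependency is enforceable on the fragments, so the decomposition is dependency-preserving.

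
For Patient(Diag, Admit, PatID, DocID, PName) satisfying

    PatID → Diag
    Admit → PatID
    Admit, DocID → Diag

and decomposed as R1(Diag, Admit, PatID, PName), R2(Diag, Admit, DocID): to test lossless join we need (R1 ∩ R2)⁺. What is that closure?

R1 ∩ R2 = {Diag, Admit}.
Admit → PatID applies, adding PatID
Closure: {Diag, Admit, PatID}.

Diag, Admit, PatID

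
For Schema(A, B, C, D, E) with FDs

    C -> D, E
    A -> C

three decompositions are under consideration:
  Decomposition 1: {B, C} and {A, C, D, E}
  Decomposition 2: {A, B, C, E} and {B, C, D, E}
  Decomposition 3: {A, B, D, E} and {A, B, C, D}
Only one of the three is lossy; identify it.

Decomposition 1: common = {C}, closure = {C, D, E} → lossy.
Decomposition 2: common = {B, C, E}, closure = {B, C, D, E} → lossless.
Decomposition 3: common = {A, B, D}, closure = {A, B, C, D, E} → lossless.

Decomposition 1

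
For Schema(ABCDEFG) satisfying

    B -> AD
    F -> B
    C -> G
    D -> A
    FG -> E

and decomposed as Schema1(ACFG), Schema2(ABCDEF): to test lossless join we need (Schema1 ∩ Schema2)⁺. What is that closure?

Schema1 ∩ Schema2 = {ACF}.
F → B applies, adding B
C → G applies, adding G
FG → E applies, adding E
B → AD applies, adding D
Closure: {ABCDEFG}.

ABCDEFG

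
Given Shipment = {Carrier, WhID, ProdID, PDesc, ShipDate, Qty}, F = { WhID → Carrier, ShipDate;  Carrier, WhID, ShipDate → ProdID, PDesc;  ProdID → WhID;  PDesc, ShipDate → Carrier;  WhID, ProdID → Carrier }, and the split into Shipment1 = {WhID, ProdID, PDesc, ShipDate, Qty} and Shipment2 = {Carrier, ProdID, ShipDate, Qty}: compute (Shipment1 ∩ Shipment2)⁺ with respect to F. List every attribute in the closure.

Carrier, WhID, ProdID, PDesc, ShipDate, Qty

Shipment1 ∩ Shipment2 = {ProdID, ShipDate, Qty}.
ProdID → WhID applies, adding WhID
WhID, ProdID → Carrier applies, adding Carrier
Carrier, WhID, ShipDate → ProdID, PDesc applies, adding PDesc
Closure: {Carrier, WhID, ProdID, PDesc, ShipDate, Qty}.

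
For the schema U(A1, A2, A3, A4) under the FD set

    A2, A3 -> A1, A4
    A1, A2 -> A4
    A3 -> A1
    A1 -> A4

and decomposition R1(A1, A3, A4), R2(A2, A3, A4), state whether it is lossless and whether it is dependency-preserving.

Lossless test: (A3, A4)⁺ = {A1, A3, A4}, which contains all of one fragment — lossless.
Dependency preservation: A2, A3 → A1, A4; A1, A2 → A4 are not contained in any single fragment, but the restricted closure of each left-hand side across the fragments still reaches the right-hand side; the remaining FDs each lie inside some fragment. All dependencies are preserved.

lossless and dependency-preserving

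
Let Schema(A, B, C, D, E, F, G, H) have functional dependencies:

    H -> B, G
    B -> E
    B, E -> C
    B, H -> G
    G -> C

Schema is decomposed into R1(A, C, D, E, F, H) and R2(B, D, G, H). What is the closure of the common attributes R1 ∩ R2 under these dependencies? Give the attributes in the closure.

R1 ∩ R2 = {D, H}.
H → B, G applies, adding B, G
B → E applies, adding E
B, E → C applies, adding C
Closure: {B, C, D, E, G, H}.

B, C, D, E, G, H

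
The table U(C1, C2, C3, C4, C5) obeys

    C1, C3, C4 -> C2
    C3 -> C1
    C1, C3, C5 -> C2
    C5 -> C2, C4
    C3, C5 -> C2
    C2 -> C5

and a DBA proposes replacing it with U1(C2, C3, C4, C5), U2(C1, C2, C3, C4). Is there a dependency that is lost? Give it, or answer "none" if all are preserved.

C1, C3, C4 → C2 lies within U2.
C3 → C1 lies within U2.
C1, C3, C5 → C2: restricted closure across fragments reaches C2.
C5 → C2, C4 lies within U1.
C3, C5 → C2 lies within U1.
C2 → C5 lies within U1.
Every dependency is enforceable on the fragments, so the decomposition is dependency-preserving.

none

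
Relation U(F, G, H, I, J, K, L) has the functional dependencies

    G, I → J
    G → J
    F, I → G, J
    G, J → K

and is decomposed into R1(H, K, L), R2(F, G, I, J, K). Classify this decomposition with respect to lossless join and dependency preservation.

lossy but dependency-preserving

Lossless test: (K)⁺ = {K}, which is a superkey of neither fragment — lossy.
Dependency preservation: every FD's attributes lie within a single fragment, so each can be enforced locally — preserved.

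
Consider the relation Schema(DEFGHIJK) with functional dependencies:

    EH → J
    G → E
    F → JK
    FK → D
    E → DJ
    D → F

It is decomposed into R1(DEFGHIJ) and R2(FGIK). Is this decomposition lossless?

Common attributes: R1 ∩ R2 = {FGI}.
Closure of {FGI}: G → E applies, adding E; F → JK applies, adding JK; FK → D applies, adding D. So (FGI)⁺ = {DEFGIJK}.
This closure contains every attribute of R2, so R1 ∩ R2 → R2. The join is lossless.

Yes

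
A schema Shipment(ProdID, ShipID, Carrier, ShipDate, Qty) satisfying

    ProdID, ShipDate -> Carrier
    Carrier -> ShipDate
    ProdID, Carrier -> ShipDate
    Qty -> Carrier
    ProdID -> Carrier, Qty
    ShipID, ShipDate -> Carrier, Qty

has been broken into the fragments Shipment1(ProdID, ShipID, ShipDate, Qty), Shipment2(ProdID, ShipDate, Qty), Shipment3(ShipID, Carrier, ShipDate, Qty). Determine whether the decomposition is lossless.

Chase test. Columns are ProdID, ShipID, Carrier, ShipDate, Qty; row i has aⱼ where attribute j ∈ Shipmenti, else bᵢⱼ.
Initial tableau (one row per fragment):
  row 1: a1 a2 b13 a4 a5
  row 2: a1 b22 b23 a4 a5
  row 3: b31 a2 a3 a4 a5
Rows 1 and 2 agree on ProdID, ShipDate; apply ProdID, ShipDate→Carrier and equate their Carrier entries.
Rows 1 and 3 agree on Qty; apply Qty→Carrier and equate their Carrier entries.
Row 1 is now all distinguished symbols — the join is lossless.

Yes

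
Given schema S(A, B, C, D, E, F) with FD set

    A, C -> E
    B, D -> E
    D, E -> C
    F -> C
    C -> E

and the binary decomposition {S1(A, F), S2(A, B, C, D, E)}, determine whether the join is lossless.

Common attributes: S1 ∩ S2 = {A}.
No dependency enlarges {A}, so (A)⁺ = {A}.
The closure contains neither all of S1 = {A, F} nor all of S2 = {A, B, C, D, E}, so the common attributes are not a superkey of either fragment. The join is lossy.

No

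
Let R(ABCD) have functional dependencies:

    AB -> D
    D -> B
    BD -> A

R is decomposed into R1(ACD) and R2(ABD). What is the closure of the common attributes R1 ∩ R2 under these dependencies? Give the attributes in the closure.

ABD

R1 ∩ R2 = {AD}.
D → B applies, adding B
Closure: {ABD}.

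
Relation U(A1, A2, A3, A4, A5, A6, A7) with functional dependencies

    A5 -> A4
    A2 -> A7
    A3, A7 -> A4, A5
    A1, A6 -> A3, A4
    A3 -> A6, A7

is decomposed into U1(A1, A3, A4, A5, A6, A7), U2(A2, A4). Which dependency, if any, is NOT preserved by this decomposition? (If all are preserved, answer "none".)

A2 -> A7

Check A2 → A7: no single fragment contains all of {A2, A7}, and the restricted closure of {A2} across the fragments never reaches {A7}.
A5 → A4 is preserved.
A3, A7 → A4, A5 is preserved.
A1, A6 → A3, A4 is preserved.
A3 → A6, A7 is preserved.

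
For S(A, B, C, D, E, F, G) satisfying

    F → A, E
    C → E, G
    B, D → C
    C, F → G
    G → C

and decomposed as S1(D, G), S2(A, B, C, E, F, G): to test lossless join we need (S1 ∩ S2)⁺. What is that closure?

S1 ∩ S2 = {G}.
G → C applies, adding C
C → E, G applies, adding E
Closure: {C, E, G}.

C, E, G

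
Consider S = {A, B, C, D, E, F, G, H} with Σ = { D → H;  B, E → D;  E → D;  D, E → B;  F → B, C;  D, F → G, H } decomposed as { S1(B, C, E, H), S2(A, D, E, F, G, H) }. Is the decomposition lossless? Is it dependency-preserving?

lossy and not dependency-preserving

Lossless test: (E, H)⁺ = {B, D, E, H}, which is a superkey of neither fragment — lossy.
Dependency preservation: the restricted closure of {F} across the fragments never reaches {B, C}, so F → B, C cannot be enforced without a join — not preserved.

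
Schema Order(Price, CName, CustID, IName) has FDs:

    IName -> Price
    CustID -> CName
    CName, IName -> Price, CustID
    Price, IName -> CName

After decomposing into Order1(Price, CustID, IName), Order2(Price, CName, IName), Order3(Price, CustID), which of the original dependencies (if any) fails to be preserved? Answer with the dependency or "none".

Check CustID → CName: no single fragment contains all of {CName, CustID}, and the restricted closure of {CustID} across the fragments never reaches {CName}.
IName → Price is preserved.
CName, IName → Price, CustID is preserved.
Price, IName → CName is preserved.

CustID -> CName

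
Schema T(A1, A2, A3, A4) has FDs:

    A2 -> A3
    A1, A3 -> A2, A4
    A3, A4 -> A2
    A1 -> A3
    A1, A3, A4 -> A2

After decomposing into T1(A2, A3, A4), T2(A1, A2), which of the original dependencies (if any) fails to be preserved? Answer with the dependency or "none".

A1, A3 -> A2, A4

Check A1, A3 → A2, A4: no single fragment contains all of {A1, A2, A3, A4}, and the restricted closure of {A1, A3} across the fragments never reaches {A2, A4}.
A2 → A3 is preserved.
A3, A4 → A2 is preserved.
A1 → A3 is preserved.
A1, A3, A4 → A2 is preserved.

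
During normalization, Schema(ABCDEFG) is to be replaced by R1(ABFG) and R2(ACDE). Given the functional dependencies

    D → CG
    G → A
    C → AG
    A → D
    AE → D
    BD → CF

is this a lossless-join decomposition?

Common attributes: R1 ∩ R2 = {A}.
Closure of {A}: A → D applies, adding D; D → CG applies, adding CG. So (A)⁺ = {ACDG}.
The closure contains neither all of R1 = {ABFG} nor all of R2 = {ACDE}, so the common attributes are not a superkey of either fragment. The join is lossy.

No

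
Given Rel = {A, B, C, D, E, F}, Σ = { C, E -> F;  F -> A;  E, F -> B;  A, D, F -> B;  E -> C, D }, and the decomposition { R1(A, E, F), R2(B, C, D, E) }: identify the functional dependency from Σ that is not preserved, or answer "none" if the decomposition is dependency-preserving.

Check A, D, F → B: no single fragment contains all of {A, B, D, F}, and the restricted closure of {A, D, F} across the fragments never reaches {B}.
C, E → F is preserved.
F → A is preserved.
E, F → B is preserved.
E → C, D is preserved.

A, D, F -> B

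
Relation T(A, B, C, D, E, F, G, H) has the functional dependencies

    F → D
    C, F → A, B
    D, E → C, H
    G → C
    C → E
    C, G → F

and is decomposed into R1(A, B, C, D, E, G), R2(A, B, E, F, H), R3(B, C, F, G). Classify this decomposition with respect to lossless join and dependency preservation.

Lossless test (chase): Rows 2 and 3 agree on F; apply F→D and equate their D entries. Rows 1 and 3 agree on C; apply C→E and equate their E entries. Rows 1 and 3 agree on C, G; apply C, G→F and equate their F entries. Rows 1 and 2 agree on F; apply F→D and equate their D entries. Rows 1 and 3 agree on C, F; apply C, F→A, B and equate their A, B entries. Rows 1 and 2 agree on D, E; apply D, E→C, H and equate their C, H entries. Rows 1 and 3 agree on D, E; apply D, E→C, H and equate their C, H entries. Row 1 is now all distinguished symbols — the join is lossless.
Dependency preservation: the restricted closure of {F} across the fragments never reaches {D}, so F → D cannot be enforced without a join — not preserved.

lossless but not dependency-preserving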